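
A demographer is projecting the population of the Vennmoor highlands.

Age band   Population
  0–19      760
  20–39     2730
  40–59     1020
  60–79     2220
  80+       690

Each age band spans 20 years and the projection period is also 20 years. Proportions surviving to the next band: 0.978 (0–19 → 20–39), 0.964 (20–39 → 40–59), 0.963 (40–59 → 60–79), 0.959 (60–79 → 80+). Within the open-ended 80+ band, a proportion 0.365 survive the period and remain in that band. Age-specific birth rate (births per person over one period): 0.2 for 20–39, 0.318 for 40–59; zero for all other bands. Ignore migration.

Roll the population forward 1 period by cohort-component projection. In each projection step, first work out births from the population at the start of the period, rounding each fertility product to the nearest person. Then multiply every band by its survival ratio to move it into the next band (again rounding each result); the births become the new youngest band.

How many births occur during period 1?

[period 1]
Births: 2730 × 0.2 = 546, 1020 × 0.318 = 324 → total 870
20–39: 760 × 0.978 = 743
40–59: 2730 × 0.964 = 2632
60–79: 1020 × 0.963 = 982
80+: 2220 × 0.959 + 690 × 0.365 = 2129 + 252 = 2381
End of period: [870, 743, 2632, 982, 2381]

870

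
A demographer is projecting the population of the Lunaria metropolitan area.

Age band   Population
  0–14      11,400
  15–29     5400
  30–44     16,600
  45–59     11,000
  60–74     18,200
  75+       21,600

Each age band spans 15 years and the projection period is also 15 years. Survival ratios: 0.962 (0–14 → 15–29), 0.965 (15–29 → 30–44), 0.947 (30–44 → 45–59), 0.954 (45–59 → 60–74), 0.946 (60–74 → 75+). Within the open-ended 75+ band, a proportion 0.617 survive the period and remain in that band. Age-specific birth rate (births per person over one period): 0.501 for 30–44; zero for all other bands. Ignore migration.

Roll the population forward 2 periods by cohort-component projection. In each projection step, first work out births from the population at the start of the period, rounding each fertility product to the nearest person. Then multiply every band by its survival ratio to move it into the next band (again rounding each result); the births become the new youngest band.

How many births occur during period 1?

(Bands numbered youngest = 1 to oldest = 6.)
Period 1.
Births: 16600 × 0.501 = 8317
Band 2: 11400 × 0.962 = 10967
Band 3: 5400 × 0.965 = 5211
Band 4: 16600 × 0.947 = 15720
Band 5: 11000 × 0.954 = 10494
Band 6: 18200 × 0.946 + 21600 × 0.617 = 17217 + 13327 = 30544
End of period: [8317, 10967, 5211, 15720, 10494, 30544]

8317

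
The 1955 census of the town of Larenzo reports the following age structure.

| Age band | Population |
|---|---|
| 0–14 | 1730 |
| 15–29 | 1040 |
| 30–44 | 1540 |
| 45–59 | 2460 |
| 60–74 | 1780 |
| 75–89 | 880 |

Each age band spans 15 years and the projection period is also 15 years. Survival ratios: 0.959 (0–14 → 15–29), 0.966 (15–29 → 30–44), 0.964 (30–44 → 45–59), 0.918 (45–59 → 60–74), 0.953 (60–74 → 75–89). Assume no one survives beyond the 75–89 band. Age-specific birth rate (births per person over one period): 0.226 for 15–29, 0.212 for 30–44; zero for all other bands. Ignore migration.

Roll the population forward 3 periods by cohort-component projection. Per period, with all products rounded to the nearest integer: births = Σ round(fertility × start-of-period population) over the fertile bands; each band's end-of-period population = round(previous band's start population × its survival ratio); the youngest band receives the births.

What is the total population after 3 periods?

Call the groups 1 to 6, youngest first.
After projecting period 1:
Births: 1040 × 0.226 = 235, 1540 × 0.212 = 326 → 561
Group 2: 1730 × 0.959 = 1659
Group 3: 1040 × 0.966 = 1005
Group 4: 1540 × 0.964 = 1485
Group 5: 2460 × 0.918 = 2258
Group 6: 1780 × 0.953 = 1696
Population now: 0–14=561, 15–29=1659, 30–44=1005, 45–59=1485, 60–74=2258, 75–89=1696
After projecting period 2:
Births: 1659 × 0.226 = 375, 1005 × 0.212 = 213 → 588
Group 2: 561 × 0.959 = 538
Group 3: 1659 × 0.966 = 1603
Group 4: 1005 × 0.964 = 969
Group 5: 1485 × 0.918 = 1363
Group 6: 2258 × 0.953 = 2152
Population now: 0–14=588, 15–29=538, 30–44=1603, 45–59=969, 60–74=1363, 75–89=2152
After projecting period 3:
Births: 538 × 0.226 = 122, 1603 × 0.212 = 340 → 462
Group 2: 588 × 0.959 = 564
Group 3: 538 × 0.966 = 520
Group 4: 1603 × 0.964 = 1545
Group 5: 969 × 0.918 = 890
Group 6: 1363 × 0.953 = 1299
Population now: 0–14=462, 15–29=564, 30–44=520, 45–59=1545, 60–74=890, 75–89=1299
Total after period 3: 462 + 564 + 520 + 1545 + 890 + 1299 = 5280

5280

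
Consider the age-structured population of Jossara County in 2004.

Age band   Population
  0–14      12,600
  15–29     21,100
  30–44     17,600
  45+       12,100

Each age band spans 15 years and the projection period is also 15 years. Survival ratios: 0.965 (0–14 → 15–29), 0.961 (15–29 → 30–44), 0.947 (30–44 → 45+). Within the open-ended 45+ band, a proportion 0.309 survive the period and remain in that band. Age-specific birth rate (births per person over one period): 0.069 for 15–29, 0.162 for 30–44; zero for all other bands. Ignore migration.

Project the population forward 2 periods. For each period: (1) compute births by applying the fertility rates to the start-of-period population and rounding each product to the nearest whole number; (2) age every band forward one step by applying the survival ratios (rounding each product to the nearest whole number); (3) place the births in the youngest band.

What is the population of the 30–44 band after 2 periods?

11685

[period 1]
Births: 21100 * 0.069 = 1456 ; 17600 * 0.162 = 2851 — total 4307
15–29: 12600 * 0.965 = 12159
30–44: 21100 * 0.961 = 20277
45+: 17600 * 0.947 + 12100 * 0.309 = 16667 + 3739 = 20406
Giving 4307 / 12159 / 20277 / 20406.
[period 2]
Births: 12159 * 0.069 = 839 ; 20277 * 0.162 = 3285 — total 4124
15–29: 4307 * 0.965 = 4156
30–44: 12159 * 0.961 = 11685
45+: 20277 * 0.947 + 20406 * 0.309 = 19202 + 6305 = 25507
Giving 4124 / 4156 / 11685 / 25507.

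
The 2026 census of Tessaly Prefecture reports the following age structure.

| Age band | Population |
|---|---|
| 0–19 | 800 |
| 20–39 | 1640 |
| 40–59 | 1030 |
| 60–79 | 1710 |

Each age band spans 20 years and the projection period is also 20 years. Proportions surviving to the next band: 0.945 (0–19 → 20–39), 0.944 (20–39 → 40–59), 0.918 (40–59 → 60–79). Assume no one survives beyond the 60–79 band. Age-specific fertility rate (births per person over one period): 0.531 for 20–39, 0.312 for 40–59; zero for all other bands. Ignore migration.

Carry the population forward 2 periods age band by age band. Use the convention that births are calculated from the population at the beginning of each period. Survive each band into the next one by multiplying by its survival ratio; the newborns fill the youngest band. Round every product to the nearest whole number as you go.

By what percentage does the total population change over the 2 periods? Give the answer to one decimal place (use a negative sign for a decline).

-20.0

Period 1.
Births: 1640 × 0.531 = 871 ; 1030 × 0.312 = 321 — total 1192
20–39: 800 × 0.945 = 756
40–59: 1640 × 0.944 = 1548
60–79: 1030 × 0.918 = 946
End of period: [1192, 756, 1548, 946]
Period 2.
Births: 756 × 0.531 = 401 ; 1548 × 0.312 = 483 — total 884
20–39: 1192 × 0.945 = 1126
40–59: 756 × 0.944 = 714
60–79: 1548 × 0.918 = 1421
End of period: [884, 1126, 714, 1421]
Total: 5180 → 4145; change = -1035; percentage change = -20.0%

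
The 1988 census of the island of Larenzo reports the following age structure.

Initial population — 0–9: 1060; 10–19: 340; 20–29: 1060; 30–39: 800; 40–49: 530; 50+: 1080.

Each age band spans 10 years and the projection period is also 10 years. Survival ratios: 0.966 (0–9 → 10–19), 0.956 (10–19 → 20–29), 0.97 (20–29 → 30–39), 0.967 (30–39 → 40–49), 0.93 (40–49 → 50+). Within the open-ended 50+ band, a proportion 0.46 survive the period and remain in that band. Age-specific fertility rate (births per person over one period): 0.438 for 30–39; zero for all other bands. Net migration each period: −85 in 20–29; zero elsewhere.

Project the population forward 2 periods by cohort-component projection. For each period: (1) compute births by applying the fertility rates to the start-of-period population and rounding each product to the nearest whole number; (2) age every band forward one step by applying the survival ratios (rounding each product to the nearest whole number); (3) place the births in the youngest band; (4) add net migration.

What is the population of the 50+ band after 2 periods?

Let band 1 be 0–9 through band 6 = 50+.
— Period 1 —
Births: 800 × 0.438 = 350
Band 2: 1060 × 0.966 = 1024
Band 3: 340 × 0.956 = 325
Band 4: 1060 × 0.97 = 1028
Band 5: 800 × 0.967 = 774
Band 6: 530 × 0.93 + 1080 × 0.46 = 493 + 497 = 990
Net migration: Band 3 − 85 → 240
End of period: [350, 1024, 240, 1028, 774, 990]
— Period 2 —
Births: 1028 × 0.438 = 450
Band 2: 350 × 0.966 = 338
Band 3: 1024 × 0.956 = 979
Band 4: 240 × 0.97 = 233
Band 5: 1028 × 0.967 = 994
Band 6: 774 × 0.93 + 990 × 0.46 = 720 + 455 = 1175
Net migration: Band 3 − 85 → 894
End of period: [450, 338, 894, 233, 994, 1175]

1175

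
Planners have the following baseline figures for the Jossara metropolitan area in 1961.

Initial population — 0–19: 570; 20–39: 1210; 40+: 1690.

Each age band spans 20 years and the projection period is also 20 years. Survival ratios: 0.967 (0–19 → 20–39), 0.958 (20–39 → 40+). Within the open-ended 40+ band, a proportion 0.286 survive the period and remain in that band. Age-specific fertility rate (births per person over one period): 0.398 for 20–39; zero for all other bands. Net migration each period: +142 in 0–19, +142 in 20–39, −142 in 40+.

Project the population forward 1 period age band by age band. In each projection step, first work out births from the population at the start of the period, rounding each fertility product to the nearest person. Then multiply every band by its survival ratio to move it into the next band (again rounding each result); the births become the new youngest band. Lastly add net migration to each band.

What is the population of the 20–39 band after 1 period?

693

Call the groups 1 to 3, youngest first.
[period 1]
Births: 1210 × 0.398 = 482
Group 2: 570 × 0.967 = 551
Group 3: 1210 × 0.958 + 1690 × 0.286 = 1159 + 483 = 1642
Net migration: Group 1 + 142 → 624; Group 2 + 142 → 693; Group 3 − 142 → 1500
→ [624, 693, 1500]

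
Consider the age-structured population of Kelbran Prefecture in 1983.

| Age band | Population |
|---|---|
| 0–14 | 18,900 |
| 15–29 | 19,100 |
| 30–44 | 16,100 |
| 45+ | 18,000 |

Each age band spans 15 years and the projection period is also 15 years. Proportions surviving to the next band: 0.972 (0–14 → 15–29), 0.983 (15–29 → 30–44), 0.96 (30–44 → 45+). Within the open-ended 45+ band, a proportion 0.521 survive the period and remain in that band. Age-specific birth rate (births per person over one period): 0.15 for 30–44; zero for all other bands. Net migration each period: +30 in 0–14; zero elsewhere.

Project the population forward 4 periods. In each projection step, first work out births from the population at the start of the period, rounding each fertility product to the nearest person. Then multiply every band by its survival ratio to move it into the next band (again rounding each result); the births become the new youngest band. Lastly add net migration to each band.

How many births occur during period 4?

After projecting period 1:
Births: 16100 × 0.15 = 2415
15–29: 18900 × 0.972 = 18371
30–44: 19100 × 0.983 = 18775
45+: 16100 × 0.96 + 18000 × 0.521 = 15456 + 9378 = 24834
Net migration: 0–14 + 30 → 2445
Giving 2445 / 18371 / 18775 / 24834.
After projecting period 2:
Births: 18775 × 0.15 = 2816
15–29: 2445 × 0.972 = 2377
30–44: 18371 × 0.983 = 18059
45+: 18775 × 0.96 + 24834 × 0.521 = 18024 + 12939 = 30963
Net migration: 0–14 + 30 → 2846
Giving 2846 / 2377 / 18059 / 30963.
After projecting period 3:
Births: 18059 × 0.15 = 2709
15–29: 2846 × 0.972 = 2766
30–44: 2377 × 0.983 = 2337
45+: 18059 × 0.96 + 30963 × 0.521 = 17337 + 16132 = 33469
Net migration: 0–14 + 30 → 2739
Giving 2739 / 2766 / 2337 / 33469.
After projecting period 4:
Births: 2337 × 0.15 = 351
15–29: 2739 × 0.972 = 2662
30–44: 2766 × 0.983 = 2719
45+: 2337 × 0.96 + 33469 × 0.521 = 2244 + 17437 = 19681
Net migration: 0–14 + 30 → 381
Giving 381 / 2662 / 2719 / 19681.

351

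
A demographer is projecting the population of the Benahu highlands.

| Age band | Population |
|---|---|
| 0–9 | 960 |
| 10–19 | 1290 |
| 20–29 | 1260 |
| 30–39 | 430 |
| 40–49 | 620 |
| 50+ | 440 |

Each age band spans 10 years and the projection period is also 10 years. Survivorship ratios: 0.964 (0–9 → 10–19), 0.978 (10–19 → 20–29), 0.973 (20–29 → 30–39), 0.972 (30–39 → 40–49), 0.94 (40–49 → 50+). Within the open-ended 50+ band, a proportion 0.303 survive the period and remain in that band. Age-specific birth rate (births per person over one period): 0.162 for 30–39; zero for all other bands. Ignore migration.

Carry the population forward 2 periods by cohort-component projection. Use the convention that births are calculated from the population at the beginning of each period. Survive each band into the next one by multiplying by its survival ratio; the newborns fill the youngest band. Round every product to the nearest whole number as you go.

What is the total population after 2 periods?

4201

Period 1.
Births: 430 * 0.162 = 70
10–19: 960 * 0.964 = 925
20–29: 1290 * 0.978 = 1262
30–39: 1260 * 0.973 = 1226
40–49: 430 * 0.972 = 418
50+: 620 * 0.94 + 440 * 0.303 = 583 + 133 = 716
Giving 70 / 925 / 1262 / 1226 / 418 / 716.
Period 2.
Births: 1226 * 0.162 = 199
10–19: 70 * 0.964 = 67
20–29: 925 * 0.978 = 905
30–39: 1262 * 0.973 = 1228
40–49: 1226 * 0.972 = 1192
50+: 418 * 0.94 + 716 * 0.303 = 393 + 217 = 610
Giving 199 / 67 / 905 / 1228 / 1192 / 610.
Total after period 2: 199 + 67 + 905 + 1228 + 1192 + 610 = 4201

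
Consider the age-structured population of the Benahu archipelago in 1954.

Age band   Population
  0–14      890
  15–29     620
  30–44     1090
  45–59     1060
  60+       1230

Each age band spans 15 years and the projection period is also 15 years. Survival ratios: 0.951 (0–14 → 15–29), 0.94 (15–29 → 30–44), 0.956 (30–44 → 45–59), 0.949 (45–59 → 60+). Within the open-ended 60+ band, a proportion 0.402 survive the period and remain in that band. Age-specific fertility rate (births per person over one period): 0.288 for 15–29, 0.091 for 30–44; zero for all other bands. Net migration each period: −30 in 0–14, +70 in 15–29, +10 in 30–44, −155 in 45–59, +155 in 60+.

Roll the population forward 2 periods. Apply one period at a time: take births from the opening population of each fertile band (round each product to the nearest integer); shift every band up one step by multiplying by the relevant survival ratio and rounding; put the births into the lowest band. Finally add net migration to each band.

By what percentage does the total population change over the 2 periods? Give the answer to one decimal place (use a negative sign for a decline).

-27.6

Let group 1 be 0–14 through group 5 = 60+.
After projecting period 1:
Births: 620 × 0.288 = 179, 1090 × 0.091 = 99 ⇒ total 278
Group 2: 890 × 0.951 = 846
Group 3: 620 × 0.94 = 583
Group 4: 1090 × 0.956 = 1042
Group 5: 1060 × 0.949 + 1230 × 0.402 = 1006 + 494 = 1500
Net migration: Group 1 − 30 → 248; Group 2 + 70 → 916; Group 3 + 10 → 593; Group 4 − 155 → 887; Group 5 + 155 → 1655
Giving 248 / 916 / 593 / 887 / 1655.
After projecting period 2:
Births: 916 × 0.288 = 264, 593 × 0.091 = 54 ⇒ total 318
Group 2: 248 × 0.951 = 236
Group 3: 916 × 0.94 = 861
Group 4: 593 × 0.956 = 567
Group 5: 887 × 0.949 + 1655 × 0.402 = 842 + 665 = 1507
Net migration: Group 1 − 30 → 288; Group 2 + 70 → 306; Group 3 + 10 → 871; Group 4 − 155 → 412; Group 5 + 155 → 1662
Giving 288 / 306 / 871 / 412 / 1662.
Total: 4890 → 3539; change = -1351; percentage change = -27.6%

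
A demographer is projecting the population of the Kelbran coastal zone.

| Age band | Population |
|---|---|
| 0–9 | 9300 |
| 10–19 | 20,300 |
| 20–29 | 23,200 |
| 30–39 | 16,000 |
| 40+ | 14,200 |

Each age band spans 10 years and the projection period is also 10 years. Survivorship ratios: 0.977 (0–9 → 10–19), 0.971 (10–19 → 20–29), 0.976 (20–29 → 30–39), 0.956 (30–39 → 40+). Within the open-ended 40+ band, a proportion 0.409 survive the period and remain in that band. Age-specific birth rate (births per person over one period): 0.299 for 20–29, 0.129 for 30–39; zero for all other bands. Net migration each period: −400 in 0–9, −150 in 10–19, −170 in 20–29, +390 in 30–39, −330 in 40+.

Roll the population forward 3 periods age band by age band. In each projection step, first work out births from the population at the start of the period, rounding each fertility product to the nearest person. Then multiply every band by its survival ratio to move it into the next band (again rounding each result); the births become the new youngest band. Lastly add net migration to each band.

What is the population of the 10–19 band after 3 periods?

Period 1.
Births: 23200 × 0.299 = 6937, 16000 × 0.129 = 2064 → 9001
10–19: 9300 × 0.977 = 9086
20–29: 20300 × 0.971 = 19711
30–39: 23200 × 0.976 = 22643
40+: 16000 × 0.956 + 14200 × 0.409 = 15296 + 5808 = 21104
Net migration: 0–9 − 400 → 8601; 10–19 − 150 → 8936; 20–29 − 170 → 19541; 30–39 + 390 → 23033; 40+ − 330 → 20774
End of period: [8601, 8936, 19541, 23033, 20774]
Period 2.
Births: 19541 × 0.299 = 5843, 23033 × 0.129 = 2971 → 8814
10–19: 8601 × 0.977 = 8403
20–29: 8936 × 0.971 = 8677
30–39: 19541 × 0.976 = 19072
40+: 23033 × 0.956 + 20774 × 0.409 = 22020 + 8497 = 30517
Net migration: 0–9 − 400 → 8414; 10–19 − 150 → 8253; 20–29 − 170 → 8507; 30–39 + 390 → 19462; 40+ − 330 → 30187
End of period: [8414, 8253, 8507, 19462, 30187]
Period 3.
Births: 8507 × 0.299 = 2544, 19462 × 0.129 = 2511 → 5055
10–19: 8414 × 0.977 = 8220
20–29: 8253 × 0.971 = 8014
30–39: 8507 × 0.976 = 8303
40+: 19462 × 0.956 + 30187 × 0.409 = 18606 + 12346 = 30952
Net migration: 0–9 − 400 → 4655; 10–19 − 150 → 8070; 20–29 − 170 → 7844; 30–39 + 390 → 8693; 40+ − 330 → 30622
End of period: [4655, 8070, 7844, 8693, 30622]

8070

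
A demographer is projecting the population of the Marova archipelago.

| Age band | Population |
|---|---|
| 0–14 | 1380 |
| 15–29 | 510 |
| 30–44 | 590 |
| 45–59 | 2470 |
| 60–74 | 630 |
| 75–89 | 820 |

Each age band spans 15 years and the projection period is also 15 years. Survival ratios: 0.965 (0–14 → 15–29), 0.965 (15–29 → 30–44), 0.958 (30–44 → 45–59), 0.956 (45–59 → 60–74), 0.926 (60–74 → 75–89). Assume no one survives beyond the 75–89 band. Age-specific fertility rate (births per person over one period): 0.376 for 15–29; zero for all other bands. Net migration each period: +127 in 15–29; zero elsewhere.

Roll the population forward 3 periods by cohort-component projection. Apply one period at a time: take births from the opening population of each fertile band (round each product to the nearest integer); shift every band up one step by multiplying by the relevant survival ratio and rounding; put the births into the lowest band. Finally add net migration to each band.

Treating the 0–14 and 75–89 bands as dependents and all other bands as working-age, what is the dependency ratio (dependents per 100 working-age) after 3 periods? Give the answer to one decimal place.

22.4

[period 1]
Births: 510 * 0.376 = 192
15–29: 1380 * 0.965 = 1332
30–44: 510 * 0.965 = 492
45–59: 590 * 0.958 = 565
60–74: 2470 * 0.956 = 2361
75–89: 630 * 0.926 = 583
Net migration: 15–29 + 127 → 1459
→ [192, 1459, 492, 565, 2361, 583]
[period 2]
Births: 1459 * 0.376 = 549
15–29: 192 * 0.965 = 185
30–44: 1459 * 0.965 = 1408
45–59: 492 * 0.958 = 471
60–74: 565 * 0.956 = 540
75–89: 2361 * 0.926 = 2186
Net migration: 15–29 + 127 → 312
→ [549, 312, 1408, 471, 540, 2186]
[period 3]
Births: 312 * 0.376 = 117
15–29: 549 * 0.965 = 530
30–44: 312 * 0.965 = 301
45–59: 1408 * 0.958 = 1349
60–74: 471 * 0.956 = 450
75–89: 540 * 0.926 = 500
Net migration: 15–29 + 127 → 657
→ [117, 657, 301, 1349, 450, 500]
Dependents (band 0–14 + band 75–89) = 117 + 500 = 617; working-age = 2757; ratio = 617/2757 × 100 = 22.4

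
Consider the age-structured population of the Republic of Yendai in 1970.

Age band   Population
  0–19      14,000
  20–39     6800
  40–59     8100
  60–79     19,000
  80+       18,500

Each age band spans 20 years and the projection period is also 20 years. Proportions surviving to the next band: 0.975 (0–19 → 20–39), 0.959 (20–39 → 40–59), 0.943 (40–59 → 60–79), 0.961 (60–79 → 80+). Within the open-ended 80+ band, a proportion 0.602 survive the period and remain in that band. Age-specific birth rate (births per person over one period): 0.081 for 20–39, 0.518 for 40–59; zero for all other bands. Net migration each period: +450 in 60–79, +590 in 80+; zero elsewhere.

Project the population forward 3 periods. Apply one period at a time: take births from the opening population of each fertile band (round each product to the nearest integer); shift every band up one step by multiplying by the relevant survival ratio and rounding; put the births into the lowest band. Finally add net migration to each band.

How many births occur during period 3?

(Groups numbered youngest = 1 to oldest = 5.)
Period 1:
Births: 6800 * 0.081 = 551 ; 8100 * 0.518 = 4196 → 4747
Group 2: 14000 * 0.975 = 13650
Group 3: 6800 * 0.959 = 6521
Group 4: 8100 * 0.943 = 7638
Group 5: 19000 * 0.961 + 18500 * 0.602 = 18259 + 11137 = 29396
Net migration: Group 4 + 450 → 8088; Group 5 + 590 → 29986
End of period: [4747, 13650, 6521, 8088, 29986]
Period 2:
Births: 13650 * 0.081 = 1106 ; 6521 * 0.518 = 3378 → 4484
Group 2: 4747 * 0.975 = 4628
Group 3: 13650 * 0.959 = 13090
Group 4: 6521 * 0.943 = 6149
Group 5: 8088 * 0.961 + 29986 * 0.602 = 7773 + 18052 = 25825
Net migration: Group 4 + 450 → 6599; Group 5 + 590 → 26415
End of period: [4484, 4628, 13090, 6599, 26415]
Period 3:
Births: 4628 * 0.081 = 375 ; 13090 * 0.518 = 6781 → 7156
Group 2: 4484 * 0.975 = 4372
Group 3: 4628 * 0.959 = 4438
Group 4: 13090 * 0.943 = 12344
Group 5: 6599 * 0.961 + 26415 * 0.602 = 6342 + 15902 = 22244
Net migration: Group 4 + 450 → 12794; Group 5 + 590 → 22834
End of period: [7156, 4372, 4438, 12794, 22834]

7156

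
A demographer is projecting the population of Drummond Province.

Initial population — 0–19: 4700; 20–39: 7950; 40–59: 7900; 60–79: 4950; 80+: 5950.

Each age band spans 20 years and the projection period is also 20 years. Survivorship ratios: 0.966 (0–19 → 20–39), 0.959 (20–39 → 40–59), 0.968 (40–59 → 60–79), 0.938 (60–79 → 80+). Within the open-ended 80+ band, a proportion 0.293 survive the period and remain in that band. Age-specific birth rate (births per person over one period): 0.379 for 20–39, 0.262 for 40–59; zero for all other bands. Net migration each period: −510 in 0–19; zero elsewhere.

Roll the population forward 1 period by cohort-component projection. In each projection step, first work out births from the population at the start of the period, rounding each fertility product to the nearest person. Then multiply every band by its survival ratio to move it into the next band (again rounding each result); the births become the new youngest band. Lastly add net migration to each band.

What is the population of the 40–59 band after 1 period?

[period 1]
Births: 7950 × 0.379 = 3013, 7900 × 0.262 = 2070 — total 5083
20–39: 4700 × 0.966 = 4540
40–59: 7950 × 0.959 = 7624
60–79: 7900 × 0.968 = 7647
80+: 4950 × 0.938 + 5950 × 0.293 = 4643 + 1743 = 6386
Net migration: 0–19 − 510 → 4573
End of period: [4573, 4540, 7624, 7647, 6386]

7624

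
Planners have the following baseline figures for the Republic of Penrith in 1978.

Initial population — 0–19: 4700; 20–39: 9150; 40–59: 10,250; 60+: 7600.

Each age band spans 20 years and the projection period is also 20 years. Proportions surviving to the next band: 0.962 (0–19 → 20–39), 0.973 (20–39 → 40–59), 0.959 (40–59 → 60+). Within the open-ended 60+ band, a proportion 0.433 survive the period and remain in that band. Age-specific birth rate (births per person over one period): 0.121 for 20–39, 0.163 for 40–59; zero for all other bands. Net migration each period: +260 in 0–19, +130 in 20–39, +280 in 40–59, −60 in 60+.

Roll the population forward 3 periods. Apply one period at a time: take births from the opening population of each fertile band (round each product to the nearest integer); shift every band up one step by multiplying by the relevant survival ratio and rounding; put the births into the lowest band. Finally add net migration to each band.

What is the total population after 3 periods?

17809

(Bands numbered youngest = 1 to oldest = 4.)
Period 1:
Births: 9150 * 0.121 = 1107 ; 10250 * 0.163 = 1671 — total 2778
Band 2: 4700 * 0.962 = 4521
Band 3: 9150 * 0.973 = 8903
Band 4: 10250 * 0.959 + 7600 * 0.433 = 9830 + 3291 = 13121
Net migration: Band 1 + 260 → 3038; Band 2 + 130 → 4651; Band 3 + 280 → 9183; Band 4 − 60 → 13061
End of period: [3038, 4651, 9183, 13061]
Period 2:
Births: 4651 * 0.121 = 563 ; 9183 * 0.163 = 1497 — total 2060
Band 2: 3038 * 0.962 = 2923
Band 3: 4651 * 0.973 = 4525
Band 4: 9183 * 0.959 + 13061 * 0.433 = 8806 + 5655 = 14461
Net migration: Band 1 + 260 → 2320; Band 2 + 130 → 3053; Band 3 + 280 → 4805; Band 4 − 60 → 14401
End of period: [2320, 3053, 4805, 14401]
Period 3:
Births: 3053 * 0.121 = 369 ; 4805 * 0.163 = 783 — total 1152
Band 2: 2320 * 0.962 = 2232
Band 3: 3053 * 0.973 = 2971
Band 4: 4805 * 0.959 + 14401 * 0.433 = 4608 + 6236 = 10844
Net migration: Band 1 + 260 → 1412; Band 2 + 130 → 2362; Band 3 + 280 → 3251; Band 4 − 60 → 10784
End of period: [1412, 2362, 3251, 10784]
Total after period 3: 1412 + 2362 + 3251 + 10784 = 17809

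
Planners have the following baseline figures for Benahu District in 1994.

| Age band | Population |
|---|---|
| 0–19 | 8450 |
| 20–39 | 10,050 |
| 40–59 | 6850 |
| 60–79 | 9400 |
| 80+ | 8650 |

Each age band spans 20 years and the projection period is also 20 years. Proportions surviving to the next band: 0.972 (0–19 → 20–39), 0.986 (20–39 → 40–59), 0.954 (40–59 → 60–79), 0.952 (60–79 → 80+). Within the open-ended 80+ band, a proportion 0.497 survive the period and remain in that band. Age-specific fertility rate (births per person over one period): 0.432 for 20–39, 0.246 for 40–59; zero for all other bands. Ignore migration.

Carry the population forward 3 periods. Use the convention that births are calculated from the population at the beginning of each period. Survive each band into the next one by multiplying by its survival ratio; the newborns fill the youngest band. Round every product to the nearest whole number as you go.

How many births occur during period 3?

4523

Period 1:
Births: 10050 × 0.432 = 4342, 6850 × 0.246 = 1685 ⇒ total 6027
20–39: 8450 × 0.972 = 8213
40–59: 10050 × 0.986 = 9909
60–79: 6850 × 0.954 = 6535
80+: 9400 × 0.952 + 8650 × 0.497 = 8949 + 4299 = 13248
End of period: [6027, 8213, 9909, 6535, 13248]
Period 2:
Births: 8213 × 0.432 = 3548, 9909 × 0.246 = 2438 ⇒ total 5986
20–39: 6027 × 0.972 = 5858
40–59: 8213 × 0.986 = 8098
60–79: 9909 × 0.954 = 9453
80+: 6535 × 0.952 + 13248 × 0.497 = 6221 + 6584 = 12805
End of period: [5986, 5858, 8098, 9453, 12805]
Period 3:
Births: 5858 × 0.432 = 2531, 8098 × 0.246 = 1992 ⇒ total 4523
20–39: 5986 × 0.972 = 5818
40–59: 5858 × 0.986 = 5776
60–79: 8098 × 0.954 = 7725
80+: 9453 × 0.952 + 12805 × 0.497 = 8999 + 6364 = 15363
End of period: [4523, 5818, 5776, 7725, 15363]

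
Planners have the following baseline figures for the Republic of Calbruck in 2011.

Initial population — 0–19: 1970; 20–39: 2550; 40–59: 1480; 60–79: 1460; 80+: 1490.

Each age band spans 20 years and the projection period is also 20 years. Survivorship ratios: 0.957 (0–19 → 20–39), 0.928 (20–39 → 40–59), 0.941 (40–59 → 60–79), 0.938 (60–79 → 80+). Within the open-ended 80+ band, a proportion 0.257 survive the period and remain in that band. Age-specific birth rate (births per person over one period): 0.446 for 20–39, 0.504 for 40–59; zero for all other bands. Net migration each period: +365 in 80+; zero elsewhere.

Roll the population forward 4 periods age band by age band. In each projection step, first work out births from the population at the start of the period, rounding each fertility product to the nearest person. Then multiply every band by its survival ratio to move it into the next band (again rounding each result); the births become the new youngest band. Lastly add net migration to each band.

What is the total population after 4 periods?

Period 1:
Births: 2550 × 0.446 = 1137, 1480 × 0.504 = 746 → total 1883
20–39: 1970 × 0.957 = 1885
40–59: 2550 × 0.928 = 2366
60–79: 1480 × 0.941 = 1393
80+: 1460 × 0.938 + 1490 × 0.257 = 1369 + 383 = 1752
Net migration: 80+ + 365 → 2117
→ [1883, 1885, 2366, 1393, 2117]
Period 2:
Births: 1885 × 0.446 = 841, 2366 × 0.504 = 1192 → total 2033
20–39: 1883 × 0.957 = 1802
40–59: 1885 × 0.928 = 1749
60–79: 2366 × 0.941 = 2226
80+: 1393 × 0.938 + 2117 × 0.257 = 1307 + 544 = 1851
Net migration: 80+ + 365 → 2216
→ [2033, 1802, 1749, 2226, 2216]
Period 3:
Births: 1802 × 0.446 = 804, 1749 × 0.504 = 881 → total 1685
20–39: 2033 × 0.957 = 1946
40–59: 1802 × 0.928 = 1672
60–79: 1749 × 0.941 = 1646
80+: 2226 × 0.938 + 2216 × 0.257 = 2088 + 570 = 2658
Net migration: 80+ + 365 → 3023
→ [1685, 1946, 1672, 1646, 3023]
Period 4:
Births: 1946 × 0.446 = 868, 1672 × 0.504 = 843 → total 1711
20–39: 1685 × 0.957 = 1613
40–59: 1946 × 0.928 = 1806
60–79: 1672 × 0.941 = 1573
80+: 1646 × 0.938 + 3023 × 0.257 = 1544 + 777 = 2321
Net migration: 80+ + 365 → 2686
→ [1711, 1613, 1806, 1573, 2686]
Total after period 4: 1711 + 1613 + 1806 + 1573 + 2686 = 9389

9389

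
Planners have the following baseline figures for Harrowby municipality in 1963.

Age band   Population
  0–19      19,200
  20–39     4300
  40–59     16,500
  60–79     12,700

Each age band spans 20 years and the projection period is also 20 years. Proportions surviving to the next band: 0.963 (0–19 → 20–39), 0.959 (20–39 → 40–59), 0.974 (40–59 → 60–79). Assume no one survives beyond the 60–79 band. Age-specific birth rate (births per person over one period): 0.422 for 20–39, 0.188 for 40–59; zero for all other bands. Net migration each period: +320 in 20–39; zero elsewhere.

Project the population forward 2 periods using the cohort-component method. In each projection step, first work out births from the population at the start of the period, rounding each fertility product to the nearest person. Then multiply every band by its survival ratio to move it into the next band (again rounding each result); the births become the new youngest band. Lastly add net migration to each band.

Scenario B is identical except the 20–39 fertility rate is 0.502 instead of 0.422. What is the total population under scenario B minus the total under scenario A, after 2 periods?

1836

Period 1:
Births: 4300 × 0.422 = 1815 ; 16500 × 0.188 = 3102 — total 4917
20–39: 19200 × 0.963 = 18490
40–59: 4300 × 0.959 = 4124
60–79: 16500 × 0.974 = 16071
Net migration: 20–39 + 320 → 18810
End of period: [4917, 18810, 4124, 16071]
Period 2:
Births: 18810 × 0.422 = 7938 ; 4124 × 0.188 = 775 — total 8713
20–39: 4917 × 0.963 = 4735
40–59: 18810 × 0.959 = 18039
60–79: 4124 × 0.974 = 4017
Net migration: 20–39 + 320 → 5055
End of period: [8713, 5055, 18039, 4017]
Scenario A total after 2 periods: 35824
Scenario B projection —
Period 1:
Births: 4300 × 0.502 = 2159 ; 16500 × 0.188 = 3102 — total 5261
20–39: 19200 × 0.963 = 18490
40–59: 4300 × 0.959 = 4124
60–79: 16500 × 0.974 = 16071
Net migration: 20–39 + 320 → 18810
End of period: [5261, 18810, 4124, 16071]
Period 2:
Births: 18810 × 0.502 = 9443 ; 4124 × 0.188 = 775 — total 10218
20–39: 5261 × 0.963 = 5066
40–59: 18810 × 0.959 = 18039
60–79: 4124 × 0.974 = 4017
Net migration: 20–39 + 320 → 5386
End of period: [10218, 5386, 18039, 4017]
Scenario B total after 2 periods: 37660
Difference B − A = 37660 − 35824 = 1836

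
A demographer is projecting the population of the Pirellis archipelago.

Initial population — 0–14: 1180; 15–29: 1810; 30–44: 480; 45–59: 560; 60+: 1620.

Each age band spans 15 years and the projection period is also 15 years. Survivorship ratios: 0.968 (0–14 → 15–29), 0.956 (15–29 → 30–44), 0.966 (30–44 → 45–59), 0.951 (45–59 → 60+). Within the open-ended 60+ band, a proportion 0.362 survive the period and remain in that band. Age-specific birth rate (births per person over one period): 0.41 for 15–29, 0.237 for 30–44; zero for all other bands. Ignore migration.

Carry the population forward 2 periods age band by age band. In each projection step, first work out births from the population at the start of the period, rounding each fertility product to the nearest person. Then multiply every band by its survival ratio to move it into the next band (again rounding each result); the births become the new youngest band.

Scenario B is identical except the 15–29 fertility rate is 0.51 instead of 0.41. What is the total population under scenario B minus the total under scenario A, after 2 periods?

289

Let group 1 be 0–14 through group 5 = 60+.
After projecting period 1:
Births: 1810 * 0.41 = 742 ; 480 * 0.237 = 114 → total 856
Group 2: 1180 * 0.968 = 1142
Group 3: 1810 * 0.956 = 1730
Group 4: 480 * 0.966 = 464
Group 5: 560 * 0.951 + 1620 * 0.362 = 533 + 586 = 1119
Giving 856 / 1142 / 1730 / 464 / 1119.
After projecting period 2:
Births: 1142 * 0.41 = 468 ; 1730 * 0.237 = 410 → total 878
Group 2: 856 * 0.968 = 829
Group 3: 1142 * 0.956 = 1092
Group 4: 1730 * 0.966 = 1671
Group 5: 464 * 0.951 + 1119 * 0.362 = 441 + 405 = 846
Giving 878 / 829 / 1092 / 1671 / 846.
Scenario A total after 2 periods: 5316
Scenario B projection —
After projecting period 1:
Births: 1810 * 0.51 = 923 ; 480 * 0.237 = 114 → total 1037
Group 2: 1180 * 0.968 = 1142
Group 3: 1810 * 0.956 = 1730
Group 4: 480 * 0.966 = 464
Group 5: 560 * 0.951 + 1620 * 0.362 = 533 + 586 = 1119
Giving 1037 / 1142 / 1730 / 464 / 1119.
After projecting period 2:
Births: 1142 * 0.51 = 582 ; 1730 * 0.237 = 410 → total 992
Group 2: 1037 * 0.968 = 1004
Group 3: 1142 * 0.956 = 1092
Group 4: 1730 * 0.966 = 1671
Group 5: 464 * 0.951 + 1119 * 0.362 = 441 + 405 = 846
Giving 992 / 1004 / 1092 / 1671 / 846.
Scenario B total after 2 periods: 5605
Difference B − A = 5605 − 5316 = 289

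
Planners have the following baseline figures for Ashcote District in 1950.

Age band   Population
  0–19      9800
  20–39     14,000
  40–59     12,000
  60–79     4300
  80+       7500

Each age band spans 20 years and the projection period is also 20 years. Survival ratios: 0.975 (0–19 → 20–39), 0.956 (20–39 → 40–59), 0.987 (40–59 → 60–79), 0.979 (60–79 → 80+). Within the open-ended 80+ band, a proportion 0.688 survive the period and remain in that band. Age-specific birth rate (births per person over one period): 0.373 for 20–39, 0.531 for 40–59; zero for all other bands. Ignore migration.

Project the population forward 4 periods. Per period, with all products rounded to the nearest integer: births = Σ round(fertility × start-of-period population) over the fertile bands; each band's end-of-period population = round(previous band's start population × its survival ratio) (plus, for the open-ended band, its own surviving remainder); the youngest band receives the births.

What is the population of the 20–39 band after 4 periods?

8840

[period 1]
Births: 14000 × 0.373 = 5222  |  12000 × 0.531 = 6372 ⇒ total 11594
20–39: 9800 × 0.975 = 9555
40–59: 14000 × 0.956 = 13384
60–79: 12000 × 0.987 = 11844
80+: 4300 × 0.979 + 7500 × 0.688 = 4210 + 5160 = 9370
End of period: [11594, 9555, 13384, 11844, 9370]
[period 2]
Births: 9555 × 0.373 = 3564  |  13384 × 0.531 = 7107 ⇒ total 10671
20–39: 11594 × 0.975 = 11304
40–59: 9555 × 0.956 = 9135
60–79: 13384 × 0.987 = 13210
80+: 11844 × 0.979 + 9370 × 0.688 = 11595 + 6447 = 18042
End of period: [10671, 11304, 9135, 13210, 18042]
[period 3]
Births: 11304 × 0.373 = 4216  |  9135 × 0.531 = 4851 ⇒ total 9067
20–39: 10671 × 0.975 = 10404
40–59: 11304 × 0.956 = 10807
60–79: 9135 × 0.987 = 9016
80+: 13210 × 0.979 + 18042 × 0.688 = 12933 + 12413 = 25346
End of period: [9067, 10404, 10807, 9016, 25346]
[period 4]
Births: 10404 × 0.373 = 3881  |  10807 × 0.531 = 5739 ⇒ total 9620
20–39: 9067 × 0.975 = 8840
40–59: 10404 × 0.956 = 9946
60–79: 10807 × 0.987 = 10667
80+: 9016 × 0.979 + 25346 × 0.688 = 8827 + 17438 = 26265
End of period: [9620, 8840, 9946, 10667, 26265]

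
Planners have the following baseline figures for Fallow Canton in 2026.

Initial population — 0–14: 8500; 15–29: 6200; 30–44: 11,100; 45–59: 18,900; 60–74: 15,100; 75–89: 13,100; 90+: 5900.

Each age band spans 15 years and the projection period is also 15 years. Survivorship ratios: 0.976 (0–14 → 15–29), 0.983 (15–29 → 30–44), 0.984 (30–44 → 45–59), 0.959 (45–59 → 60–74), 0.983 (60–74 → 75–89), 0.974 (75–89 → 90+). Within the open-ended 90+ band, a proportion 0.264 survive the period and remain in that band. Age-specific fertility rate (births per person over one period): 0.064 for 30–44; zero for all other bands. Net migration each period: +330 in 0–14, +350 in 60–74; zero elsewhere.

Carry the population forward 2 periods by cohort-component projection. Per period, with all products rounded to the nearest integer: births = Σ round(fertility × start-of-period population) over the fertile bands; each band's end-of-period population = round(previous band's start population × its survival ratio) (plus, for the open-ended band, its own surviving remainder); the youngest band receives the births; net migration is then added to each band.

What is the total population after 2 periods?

Numbering the groups 1..7 from youngest to oldest:
After projecting period 1:
Births: 11100 × 0.064 = 710
Group 2: 8500 × 0.976 = 8296
Group 3: 6200 × 0.983 = 6095
Group 4: 11100 × 0.984 = 10922
Group 5: 18900 × 0.959 = 18125
Group 6: 15100 × 0.983 = 14843
Group 7: 13100 × 0.974 + 5900 × 0.264 = 12759 + 1558 = 14317
Net migration: Group 1 + 330 → 1040; Group 5 + 350 → 18475
→ [1040, 8296, 6095, 10922, 18475, 14843, 14317]
After projecting period 2:
Births: 6095 × 0.064 = 390
Group 2: 1040 × 0.976 = 1015
Group 3: 8296 × 0.983 = 8155
Group 4: 6095 × 0.984 = 5997
Group 5: 10922 × 0.959 = 10474
Group 6: 18475 × 0.983 = 18161
Group 7: 14843 × 0.974 + 14317 × 0.264 = 14457 + 3780 = 18237
Net migration: Group 1 + 330 → 720; Group 5 + 350 → 10824
→ [720, 1015, 8155, 5997, 10824, 18161, 18237]
Total after period 2: 720 + 1015 + 8155 + 5997 + 10824 + 18161 + 18237 = 63109

63109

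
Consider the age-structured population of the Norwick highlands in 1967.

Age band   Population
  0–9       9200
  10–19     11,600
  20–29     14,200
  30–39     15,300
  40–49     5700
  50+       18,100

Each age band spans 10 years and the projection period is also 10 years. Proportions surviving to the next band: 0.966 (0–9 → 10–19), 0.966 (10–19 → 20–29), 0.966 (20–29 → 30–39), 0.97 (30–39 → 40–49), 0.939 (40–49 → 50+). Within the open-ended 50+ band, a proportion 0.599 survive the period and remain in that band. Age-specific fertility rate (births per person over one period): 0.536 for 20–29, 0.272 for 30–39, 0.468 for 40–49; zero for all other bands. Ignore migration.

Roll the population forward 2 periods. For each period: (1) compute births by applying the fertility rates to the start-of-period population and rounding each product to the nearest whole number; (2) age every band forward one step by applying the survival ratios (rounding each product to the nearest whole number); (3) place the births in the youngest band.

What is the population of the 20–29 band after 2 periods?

8585

Let group 1 be 0–9 through group 6 = 50+.
[period 1]
Births: 14200 × 0.536 = 7611, 15300 × 0.272 = 4162, 5700 × 0.468 = 2668 → total 14441
Group 2: 9200 × 0.966 = 8887
Group 3: 11600 × 0.966 = 11206
Group 4: 14200 × 0.966 = 13717
Group 5: 15300 × 0.97 = 14841
Group 6: 5700 × 0.939 + 18100 × 0.599 = 5352 + 10842 = 16194
Giving 14441 / 8887 / 11206 / 13717 / 14841 / 16194.
[period 2]
Births: 11206 × 0.536 = 6006, 13717 × 0.272 = 3731, 14841 × 0.468 = 6946 → total 16683
Group 2: 14441 × 0.966 = 13950
Group 3: 8887 × 0.966 = 8585
Group 4: 11206 × 0.966 = 10825
Group 5: 13717 × 0.97 = 13305
Group 6: 14841 × 0.939 + 16194 × 0.599 = 13936 + 9700 = 23636
Giving 16683 / 13950 / 8585 / 10825 / 13305 / 23636.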